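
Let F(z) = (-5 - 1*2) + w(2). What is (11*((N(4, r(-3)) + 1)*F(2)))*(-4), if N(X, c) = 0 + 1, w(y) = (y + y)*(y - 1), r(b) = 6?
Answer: 264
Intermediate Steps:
w(y) = 2*y*(-1 + y) (w(y) = (2*y)*(-1 + y) = 2*y*(-1 + y))
N(X, c) = 1
F(z) = -3 (F(z) = (-5 - 1*2) + 2*2*(-1 + 2) = (-5 - 2) + 2*2*1 = -7 + 4 = -3)
(11*((N(4, r(-3)) + 1)*F(2)))*(-4) = (11*((1 + 1)*(-3)))*(-4) = (11*(2*(-3)))*(-4) = (11*(-6))*(-4) = -66*(-4) = 264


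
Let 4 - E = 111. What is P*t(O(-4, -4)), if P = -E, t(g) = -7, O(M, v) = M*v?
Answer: -749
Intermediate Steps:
E = -107 (E = 4 - 1*111 = 4 - 111 = -107)
P = 107 (P = -1*(-107) = 107)
P*t(O(-4, -4)) = 107*(-7) = -749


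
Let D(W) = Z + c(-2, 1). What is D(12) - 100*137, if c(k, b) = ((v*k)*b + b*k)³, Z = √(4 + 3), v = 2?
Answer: -13916 + √7 ≈ -13913.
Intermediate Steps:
Z = √7 ≈ 2.6458
c(k, b) = 27*b³*k³ (c(k, b) = ((2*k)*b + b*k)³ = (2*b*k + b*k)³ = (3*b*k)³ = 27*b³*k³)
D(W) = -216 + √7 (D(W) = √7 + 27*1³*(-2)³ = √7 + 27*1*(-8) = √7 - 216 = -216 + √7)
D(12) - 100*137 = (-216 + √7) - 100*137 = (-216 + √7) - 13700 = -13916 + √7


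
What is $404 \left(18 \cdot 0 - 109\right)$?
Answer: $-44036$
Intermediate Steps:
$404 \left(18 \cdot 0 - 109\right) = 404 \left(0 - 109\right) = 404 \left(-109\right) = -44036$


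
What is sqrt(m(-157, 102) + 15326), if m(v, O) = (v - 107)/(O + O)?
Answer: 2*sqrt(1107210)/17 ≈ 123.79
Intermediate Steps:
m(v, O) = (-107 + v)/(2*O) (m(v, O) = (-107 + v)/((2*O)) = (-107 + v)*(1/(2*O)) = (-107 + v)/(2*O))
sqrt(m(-157, 102) + 15326) = sqrt((1/2)*(-107 - 157)/102 + 15326) = sqrt((1/2)*(1/102)*(-264) + 15326) = sqrt(-22/17 + 15326) = sqrt(260520/17) = 2*sqrt(1107210)/17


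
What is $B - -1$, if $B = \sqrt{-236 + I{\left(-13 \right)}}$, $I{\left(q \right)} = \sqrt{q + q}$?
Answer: $1 + \sqrt{-236 + i \sqrt{26}} \approx 1.1659 + 15.363 i$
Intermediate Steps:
$I{\left(q \right)} = \sqrt{2} \sqrt{q}$ ($I{\left(q \right)} = \sqrt{2 q} = \sqrt{2} \sqrt{q}$)
$B = \sqrt{-236 + i \sqrt{26}}$ ($B = \sqrt{-236 + \sqrt{2} \sqrt{-13}} = \sqrt{-236 + \sqrt{2} i \sqrt{13}} = \sqrt{-236 + i \sqrt{26}} \approx 0.1659 + 15.363 i$)
$B - -1 = \sqrt{-236 + i \sqrt{26}} - -1 = \sqrt{-236 + i \sqrt{26}} + 1 = 1 + \sqrt{-236 + i \sqrt{26}}$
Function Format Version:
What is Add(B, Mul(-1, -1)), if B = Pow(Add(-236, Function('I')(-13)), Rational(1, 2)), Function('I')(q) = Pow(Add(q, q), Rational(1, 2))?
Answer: Add(1, Pow(Add(-236, Mul(I, Pow(26, Rational(1, 2)))), Rational(1, 2))) ≈ Add(1.1659, Mul(15.363, I))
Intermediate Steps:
Function('I')(q) = Mul(Pow(2, Rational(1, 2)), Pow(q, Rational(1, 2))) (Function('I')(q) = Pow(Mul(2, q), Rational(1, 2)) = Mul(Pow(2, Rational(1, 2)), Pow(q, Rational(1, 2))))
B = Pow(Add(-236, Mul(I, Pow(26, Rational(1, 2)))), Rational(1, 2)) (B = Pow(Add(-236, Mul(Pow(2, Rational(1, 2)), Pow(-13, Rational(1, 2)))), Rational(1, 2)) = Pow(Add(-236, Mul(Pow(2, Rational(1, 2)), Mul(I, Pow(13, Rational(1, 2))))), Rational(1, 2)) = Pow(Add(-236, Mul(I, Pow(26, Rational(1, 2)))), Rational(1, 2)) ≈ Add(0.1659, Mul(15.363, I)))
Add(B, Mul(-1, -1)) = Add(Pow(Add(-236, Mul(I, Pow(26, Rational(1, 2)))), Rational(1, 2)), Mul(-1, -1)) = Add(Pow(Add(-236, Mul(I, Pow(26, Rational(1, 2)))), Rational(1, 2)), 1) = Add(1, Pow(Add(-236, Mul(I, Pow(26, Rational(1, 2)))), Rational(1, 2)))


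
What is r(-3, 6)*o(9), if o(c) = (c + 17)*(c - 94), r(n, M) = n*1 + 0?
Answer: 6630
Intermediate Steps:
r(n, M) = n (r(n, M) = n + 0 = n)
o(c) = (-94 + c)*(17 + c) (o(c) = (17 + c)*(-94 + c) = (-94 + c)*(17 + c))
r(-3, 6)*o(9) = -3*(-1598 + 9² - 77*9) = -3*(-1598 + 81 - 693) = -3*(-2210) = 6630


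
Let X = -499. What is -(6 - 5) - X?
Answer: 498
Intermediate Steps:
-(6 - 5) - X = -(6 - 5) - 1*(-499) = -1*1 + 499 = -1 + 499 = 498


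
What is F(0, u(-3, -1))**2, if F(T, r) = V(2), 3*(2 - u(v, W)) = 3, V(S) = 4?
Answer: 16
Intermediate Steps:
u(v, W) = 1 (u(v, W) = 2 - 1/3*3 = 2 - 1 = 1)
F(T, r) = 4
F(0, u(-3, -1))**2 = 4**2 = 16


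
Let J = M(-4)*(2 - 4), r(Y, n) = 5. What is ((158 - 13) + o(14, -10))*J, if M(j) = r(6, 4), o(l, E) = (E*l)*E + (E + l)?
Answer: -15490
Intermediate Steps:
o(l, E) = E + l + l*E² (o(l, E) = l*E² + (E + l) = E + l + l*E²)
M(j) = 5
J = -10 (J = 5*(2 - 4) = 5*(-2) = -10)
((158 - 13) + o(14, -10))*J = ((158 - 13) + (-10 + 14 + 14*(-10)²))*(-10) = (145 + (-10 + 14 + 14*100))*(-10) = (145 + (-10 + 14 + 1400))*(-10) = (145 + 1404)*(-10) = 1549*(-10) = -15490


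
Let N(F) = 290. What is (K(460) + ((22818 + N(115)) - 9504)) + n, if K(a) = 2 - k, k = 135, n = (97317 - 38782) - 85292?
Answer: -13286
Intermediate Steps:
n = -26757 (n = 58535 - 85292 = -26757)
K(a) = -133 (K(a) = 2 - 1*135 = 2 - 135 = -133)
(K(460) + ((22818 + N(115)) - 9504)) + n = (-133 + ((22818 + 290) - 9504)) - 26757 = (-133 + (23108 - 9504)) - 26757 = (-133 + 13604) - 26757 = 13471 - 26757 = -13286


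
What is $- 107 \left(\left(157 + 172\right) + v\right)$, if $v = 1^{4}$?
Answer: $-35310$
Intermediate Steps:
$v = 1$
$- 107 \left(\left(157 + 172\right) + v\right) = - 107 \left(\left(157 + 172\right) + 1\right) = - 107 \left(329 + 1\right) = \left(-107\right) 330 = -35310$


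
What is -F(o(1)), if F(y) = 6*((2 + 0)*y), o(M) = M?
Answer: -12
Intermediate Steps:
F(y) = 12*y (F(y) = 6*(2*y) = 12*y)
-F(o(1)) = -12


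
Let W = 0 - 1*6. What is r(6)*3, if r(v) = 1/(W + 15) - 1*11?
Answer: -98/3 ≈ -32.667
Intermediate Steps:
W = -6 (W = 0 - 6 = -6)
r(v) = -98/9 (r(v) = 1/(-6 + 15) - 1*11 = 1/9 - 11 = ⅑ - 11 = -98/9)
r(6)*3 = -98/9*3 = -98/3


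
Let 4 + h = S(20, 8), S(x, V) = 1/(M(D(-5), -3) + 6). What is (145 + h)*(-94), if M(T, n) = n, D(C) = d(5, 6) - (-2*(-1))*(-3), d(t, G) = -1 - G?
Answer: -39856/3 ≈ -13285.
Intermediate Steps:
D(C) = -1 (D(C) = (-1 - 1*6) - (-2*(-1))*(-3) = (-1 - 6) - 2*(-3) = -7 - 1*(-6) = -7 + 6 = -1)
S(x, V) = ⅓ (S(x, V) = 1/(-3 + 6) = 1/3 = ⅓)
h = -11/3 (h = -4 + ⅓ = -11/3 ≈ -3.6667)
(145 + h)*(-94) = (145 - 11/3)*(-94) = (424/3)*(-94) = -39856/3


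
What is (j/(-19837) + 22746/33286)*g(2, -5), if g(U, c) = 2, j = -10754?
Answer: 47598238/19420423 ≈ 2.4509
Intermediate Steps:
(j/(-19837) + 22746/33286)*g(2, -5) = (-10754/(-19837) + 22746/33286)*2 = (-10754*(-1/19837) + 22746*(1/33286))*2 = (10754/19837 + 669/979)*2 = (23799119/19420423)*2 = 47598238/19420423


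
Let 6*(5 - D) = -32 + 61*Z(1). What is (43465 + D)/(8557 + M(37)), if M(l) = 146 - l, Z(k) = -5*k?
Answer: 261157/51996 ≈ 5.0226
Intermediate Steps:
D = 367/6 (D = 5 - (-32 + 61*(-5*1))/6 = 5 - (-32 + 61*(-5))/6 = 5 - (-32 - 305)/6 = 5 - 1/6*(-337) = 5 + 337/6 = 367/6 ≈ 61.167)
(43465 + D)/(8557 + M(37)) = (43465 + 367/6)/(8557 + (146 - 1*37)) = 261157/(6*(8557 + (146 - 37))) = 261157/(6*(8557 + 109)) = (261157/6)/8666 = (261157/6)*(1/8666) = 261157/51996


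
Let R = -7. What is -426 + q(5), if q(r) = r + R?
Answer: -428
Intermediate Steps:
q(r) = -7 + r (q(r) = r - 7 = -7 + r)
-426 + q(5) = -426 + (-7 + 5) = -426 - 2 = -428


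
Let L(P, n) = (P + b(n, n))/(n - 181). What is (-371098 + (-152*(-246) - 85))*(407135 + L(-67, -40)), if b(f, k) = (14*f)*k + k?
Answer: -30026016528722/221 ≈ -1.3586e+11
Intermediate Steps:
b(f, k) = k + 14*f*k (b(f, k) = 14*f*k + k = k + 14*f*k)
L(P, n) = (P + n*(1 + 14*n))/(-181 + n) (L(P, n) = (P + n*(1 + 14*n))/(n - 181) = (P + n*(1 + 14*n))/(-181 + n))
(-371098 + (-152*(-246) - 85))*(407135 + L(-67, -40)) = (-371098 + (-152*(-246) - 85))*(407135 + (-67 - 40*(1 + 14*(-40)))/(-181 - 40)) = (-371098 + (37392 - 85))*(407135 + (-67 - 40*(1 - 560))/(-221)) = (-371098 + 37307)*(407135 - (-67 - 40*(-559))/221) = -333791*(407135 - (-67 + 22360)/221) = -333791*(407135 - 1/221*22293) = -333791*(407135 - 22293/221) = -333791*89954542/221 = -30026016528722/221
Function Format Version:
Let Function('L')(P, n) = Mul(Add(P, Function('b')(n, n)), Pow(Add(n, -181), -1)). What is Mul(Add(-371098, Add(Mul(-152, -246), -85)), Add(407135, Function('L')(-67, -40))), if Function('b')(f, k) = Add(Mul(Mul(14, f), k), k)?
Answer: Rational(-30026016528722, 221) ≈ -1.3586e+11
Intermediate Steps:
Function('b')(f, k) = Add(k, Mul(14, f, k)) (Function('b')(f, k) = Add(Mul(14, f, k), k) = Add(k, Mul(14, f, k)))
Function('L')(P, n) = Mul(Pow(Add(-181, n), -1), Add(P, Mul(n, Add(1, Mul(14, n))))) (Function('L')(P, n) = Mul(Add(P, Mul(n, Add(1, Mul(14, n)))), Pow(Add(n, -181), -1)) = Mul(Add(P, Mul(n, Add(1, Mul(14, n)))), Pow(Add(-181, n), -1)) = Mul(Pow(Add(-181, n), -1), Add(P, Mul(n, Add(1, Mul(14, n))))))
Mul(Add(-371098, Add(Mul(-152, -246), -85)), Add(407135, Function('L')(-67, -40))) = Mul(Add(-371098, Add(Mul(-152, -246), -85)), Add(407135, Mul(Pow(Add(-181, -40), -1), Add(-67, Mul(-40, Add(1, Mul(14, -40))))))) = Mul(Add(-371098, Add(37392, -85)), Add(407135, Mul(Pow(-221, -1), Add(-67, Mul(-40, Add(1, -560)))))) = Mul(Add(-371098, 37307), Add(407135, Mul(Rational(-1, 221), Add(-67, Mul(-40, -559))))) = Mul(-333791, Add(407135, Mul(Rational(-1, 221), Add(-67, 22360)))) = Mul(-333791, Add(407135, Mul(Rational(-1, 221), 22293))) = Mul(-333791, Add(407135, Rational(-22293, 221))) = Mul(-333791, Rational(89954542, 221)) = Rational(-30026016528722, 221)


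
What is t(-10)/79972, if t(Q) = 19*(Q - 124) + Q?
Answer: -639/19993 ≈ -0.031961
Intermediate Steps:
t(Q) = -2356 + 20*Q (t(Q) = 19*(-124 + Q) + Q = (-2356 + 19*Q) + Q = -2356 + 20*Q)
t(-10)/79972 = (-2356 + 20*(-10))/79972 = (-2356 - 200)*(1/79972) = -2556*1/79972 = -639/19993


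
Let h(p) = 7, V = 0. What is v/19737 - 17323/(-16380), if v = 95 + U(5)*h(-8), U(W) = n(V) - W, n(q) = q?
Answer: 1411057/1330420 ≈ 1.0606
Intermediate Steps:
U(W) = -W (U(W) = 0 - W = -W)
v = 60 (v = 95 - 1*5*7 = 95 - 5*7 = 95 - 35 = 60)
v/19737 - 17323/(-16380) = 60/19737 - 17323/(-16380) = 60*(1/19737) - 17323*(-1/16380) = 20/6579 + 17323/16380 = 1411057/1330420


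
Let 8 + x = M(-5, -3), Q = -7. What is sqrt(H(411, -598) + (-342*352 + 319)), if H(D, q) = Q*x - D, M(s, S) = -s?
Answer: I*sqrt(120455) ≈ 347.07*I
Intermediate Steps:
x = -3 (x = -8 - 1*(-5) = -8 + 5 = -3)
H(D, q) = 21 - D (H(D, q) = -7*(-3) - D = 21 - D)
sqrt(H(411, -598) + (-342*352 + 319)) = sqrt((21 - 1*411) + (-342*352 + 319)) = sqrt((21 - 411) + (-120384 + 319)) = sqrt(-390 - 120065) = sqrt(-120455) = I*sqrt(120455)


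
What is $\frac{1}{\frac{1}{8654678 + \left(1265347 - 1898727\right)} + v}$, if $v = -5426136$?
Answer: $- \frac{8021298}{43524653844527} \approx -1.8429 \cdot 10^{-7}$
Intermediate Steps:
$\frac{1}{\frac{1}{8654678 + \left(1265347 - 1898727\right)} + v} = \frac{1}{\frac{1}{8654678 + \left(1265347 - 1898727\right)} - 5426136} = \frac{1}{\frac{1}{8654678 - 633380} - 5426136} = \frac{1}{\frac{1}{8021298} - 5426136} = \frac{1}{- \frac{43524653844527}{8021298}} = - \frac{8021298}{43524653844527}$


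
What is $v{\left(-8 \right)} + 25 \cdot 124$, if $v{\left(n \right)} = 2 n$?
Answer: $3084$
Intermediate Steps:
$v{\left(-8 \right)} + 25 \cdot 124 = 2 \left(-8\right) + 25 \cdot 124 = -16 + 3100 = 3084$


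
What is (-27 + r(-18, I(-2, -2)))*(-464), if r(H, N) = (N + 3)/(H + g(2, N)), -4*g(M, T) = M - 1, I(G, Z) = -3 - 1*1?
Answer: 912688/73 ≈ 12503.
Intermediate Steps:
I(G, Z) = -4 (I(G, Z) = -3 - 1 = -4)
g(M, T) = ¼ - M/4 (g(M, T) = -(M - 1)/4 = -(-1 + M)/4 = ¼ - M/4)
r(H, N) = (3 + N)/(-¼ + H) (r(H, N) = (N + 3)/(H + (¼ - ¼*2)) = (3 + N)/(H + (¼ - ½)) = (3 + N)/(H - ¼) = (3 + N)/(-¼ + H))
(-27 + r(-18, I(-2, -2)))*(-464) = (-27 + 4*(3 - 4)/(-1 + 4*(-18)))*(-464) = (-27 + 4*(-1)/(-1 - 72))*(-464) = (-27 + 4*(-1)/(-73))*(-464) = (-27 + 4*(-1/73)*(-1))*(-464) = (-27 + 4/73)*(-464) = -1967/73*(-464) = 912688/73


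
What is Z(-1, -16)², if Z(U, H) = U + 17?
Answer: 256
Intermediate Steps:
Z(U, H) = 17 + U
Z(-1, -16)² = (17 - 1)² = 16² = 256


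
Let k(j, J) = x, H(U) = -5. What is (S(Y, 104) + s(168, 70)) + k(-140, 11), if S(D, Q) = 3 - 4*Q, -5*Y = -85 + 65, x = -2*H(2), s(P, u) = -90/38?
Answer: -7702/19 ≈ -405.37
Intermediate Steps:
s(P, u) = -45/19 (s(P, u) = -90*1/38 = -45/19)
x = 10 (x = -2*(-5) = 10)
k(j, J) = 10
Y = 4 (Y = -(-85 + 65)/5 = -⅕*(-20) = 4)
(S(Y, 104) + s(168, 70)) + k(-140, 11) = ((3 - 4*104) - 45/19) + 10 = ((3 - 416) - 45/19) + 10 = (-413 - 45/19) + 10 = -7892/19 + 10 = -7702/19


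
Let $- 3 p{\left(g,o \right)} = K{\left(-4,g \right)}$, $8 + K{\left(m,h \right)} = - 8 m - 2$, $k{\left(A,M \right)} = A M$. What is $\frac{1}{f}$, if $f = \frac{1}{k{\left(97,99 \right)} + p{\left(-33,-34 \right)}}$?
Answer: $\frac{28787}{3} \approx 9595.7$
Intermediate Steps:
$K{\left(m,h \right)} = -10 - 8 m$ ($K{\left(m,h \right)} = -8 - \left(2 + 8 m\right) = -10 - 8 m$)
$p{\left(g,o \right)} = - \frac{22}{3}$ ($p{\left(g,o \right)} = - \frac{-10 - -32}{3} = - \frac{-10 + 32}{3} = \left(- \frac{1}{3}\right) 22 = - \frac{22}{3}$)
$f = \frac{3}{28787}$ ($f = \frac{1}{97 \cdot 99 - \frac{22}{3}} = \frac{1}{9603 - \frac{22}{3}} = \frac{1}{\frac{28787}{3}} = \frac{3}{28787} \approx 0.00010421$)
$\frac{1}{f} = \frac{1}{\frac{3}{28787}} = \frac{28787}{3}$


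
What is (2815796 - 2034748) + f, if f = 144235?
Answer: 925283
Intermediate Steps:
(2815796 - 2034748) + f = (2815796 - 2034748) + 144235 = 781048 + 144235 = 925283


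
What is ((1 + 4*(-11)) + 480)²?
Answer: 190969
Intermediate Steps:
((1 + 4*(-11)) + 480)² = ((1 - 44) + 480)² = (-43 + 480)² = 437² = 190969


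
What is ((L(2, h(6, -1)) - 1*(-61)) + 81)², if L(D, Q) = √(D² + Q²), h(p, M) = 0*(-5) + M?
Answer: (142 + √5)² ≈ 20804.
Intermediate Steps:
h(p, M) = M (h(p, M) = 0 + M = M)
((L(2, h(6, -1)) - 1*(-61)) + 81)² = ((√(2² + (-1)²) - 1*(-61)) + 81)² = ((√(4 + 1) + 61) + 81)² = ((√5 + 61) + 81)² = ((61 + √5) + 81)² = (142 + √5)²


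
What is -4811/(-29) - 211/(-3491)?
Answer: 16801320/101239 ≈ 165.96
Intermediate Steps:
-4811/(-29) - 211/(-3491) = -4811*(-1/29) - 211*(-1/3491) = 4811/29 + 211/3491 = 16801320/101239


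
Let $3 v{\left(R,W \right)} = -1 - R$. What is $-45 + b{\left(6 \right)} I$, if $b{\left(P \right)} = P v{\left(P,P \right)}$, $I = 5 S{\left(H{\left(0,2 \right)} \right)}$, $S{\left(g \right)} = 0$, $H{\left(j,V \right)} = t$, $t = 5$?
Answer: $-45$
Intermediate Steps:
$H{\left(j,V \right)} = 5$
$I = 0$ ($I = 5 \cdot 0 = 0$)
$v{\left(R,W \right)} = - \frac{1}{3} - \frac{R}{3}$ ($v{\left(R,W \right)} = \frac{-1 - R}{3} = - \frac{1}{3} - \frac{R}{3}$)
$b{\left(P \right)} = P \left(- \frac{1}{3} - \frac{P}{3}\right)$
$-45 + b{\left(6 \right)} I = -45 + \left(- \frac{1}{3}\right) 6 \left(1 + 6\right) 0 = -45 + \left(- \frac{1}{3}\right) 6 \cdot 7 \cdot 0 = -45 - 0 = -45 + 0 = -45$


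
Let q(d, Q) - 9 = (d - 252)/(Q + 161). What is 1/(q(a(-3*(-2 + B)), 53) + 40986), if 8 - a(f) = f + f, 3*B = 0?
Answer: 107/4386337 ≈ 2.4394e-5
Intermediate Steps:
B = 0 (B = (⅓)*0 = 0)
a(f) = 8 - 2*f (a(f) = 8 - (f + f) = 8 - 2*f)
q(d, Q) = 9 + (-252 + d)/(161 + Q) (q(d, Q) = 9 + (d - 252)/(Q + 161) = 9 + (-252 + d)/(161 + Q))
1/(q(a(-3*(-2 + B)), 53) + 40986) = 1/((1197 + (8 - (-6)*(-2 + 0)) + 9*53)/(161 + 53) + 40986) = 1/((1197 + (8 - (-6)*(-2)) + 477)/214 + 40986) = 1/((1197 + (8 - 2*6) + 477)/214 + 40986) = 1/((1197 + (8 - 12) + 477)/214 + 40986) = 1/((1197 - 4 + 477)/214 + 40986) = 1/((1/214)*1670 + 40986) = 1/(835/107 + 40986) = 1/(4386337/107) = 107/4386337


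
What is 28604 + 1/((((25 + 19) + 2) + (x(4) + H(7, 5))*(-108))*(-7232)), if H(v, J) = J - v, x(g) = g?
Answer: 35166901761/1229440 ≈ 28604.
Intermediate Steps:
28604 + 1/((((25 + 19) + 2) + (x(4) + H(7, 5))*(-108))*(-7232)) = 28604 + 1/((((25 + 19) + 2) + (4 + (5 - 1*7))*(-108))*(-7232)) = 28604 - 1/7232/((44 + 2) + (4 + (5 - 7))*(-108)) = 28604 - 1/7232/(46 + (4 - 2)*(-108)) = 28604 - 1/7232/(46 + 2*(-108)) = 28604 - 1/7232/(46 - 216) = 28604 - 1/7232/(-170) = 28604 - 1/170*(-1/7232) = 28604 + 1/1229440 = 35166901761/1229440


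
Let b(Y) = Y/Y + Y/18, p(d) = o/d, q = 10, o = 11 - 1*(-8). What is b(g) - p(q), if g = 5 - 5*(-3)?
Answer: 19/90 ≈ 0.21111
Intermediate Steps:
o = 19 (o = 11 + 8 = 19)
p(d) = 19/d
g = 20 (g = 5 + 15 = 20)
b(Y) = 1 + Y/18 (b(Y) = 1 + Y*(1/18) = 1 + Y/18)
b(g) - p(q) = (1 + (1/18)*20) - 19/10 = (1 + 10/9) - 19/10 = 19/9 - 1*19/10 = 19/9 - 19/10 = 19/90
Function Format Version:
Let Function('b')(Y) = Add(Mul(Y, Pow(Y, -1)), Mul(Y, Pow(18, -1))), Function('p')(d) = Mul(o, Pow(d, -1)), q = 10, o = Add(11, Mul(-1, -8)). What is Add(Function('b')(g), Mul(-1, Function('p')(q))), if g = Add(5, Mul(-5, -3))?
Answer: Rational(19, 90) ≈ 0.21111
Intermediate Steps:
o = 19 (o = Add(11, 8) = 19)
Function('p')(d) = Mul(19, Pow(d, -1))
g = 20 (g = Add(5, 15) = 20)
Function('b')(Y) = Add(1, Mul(Rational(1, 18), Y)) (Function('b')(Y) = Add(1, Mul(Y, Rational(1, 18))) = Add(1, Mul(Rational(1, 18), Y)))
Add(Function('b')(g), Mul(-1, Function('p')(q))) = Add(Add(1, Mul(Rational(1, 18), 20)), Mul(-1, Mul(19, Pow(10, -1)))) = Add(Add(1, Rational(10, 9)), Mul(-1, Mul(19, Rational(1, 10)))) = Add(Rational(19, 9), Mul(-1, Rational(19, 10))) = Add(Rational(19, 9), Rational(-19, 10)) = Rational(19, 90)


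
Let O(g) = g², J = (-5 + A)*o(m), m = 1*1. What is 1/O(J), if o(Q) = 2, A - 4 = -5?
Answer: 1/144 ≈ 0.0069444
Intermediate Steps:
m = 1
A = -1 (A = 4 - 5 = -1)
J = -12 (J = (-5 - 1)*2 = -6*2 = -12)
1/O(J) = 1/((-12)²) = 1/144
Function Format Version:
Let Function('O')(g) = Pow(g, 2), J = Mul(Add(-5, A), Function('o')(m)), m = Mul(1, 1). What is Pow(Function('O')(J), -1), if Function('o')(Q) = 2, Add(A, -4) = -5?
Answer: Rational(1, 144) ≈ 0.0069444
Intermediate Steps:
m = 1
A = -1 (A = Add(4, -5) = -1)
J = -12 (J = Mul(Add(-5, -1), 2) = Mul(-6, 2) = -12)
Pow(Function('O')(J), -1) = Pow(Pow(-12, 2), -1) = Pow(144, -1) = Rational(1, 144)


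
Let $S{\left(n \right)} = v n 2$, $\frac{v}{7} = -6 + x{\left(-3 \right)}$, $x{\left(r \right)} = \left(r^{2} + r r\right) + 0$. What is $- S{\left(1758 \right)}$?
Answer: $-295344$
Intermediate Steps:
$x{\left(r \right)} = 2 r^{2}$ ($x{\left(r \right)} = \left(r^{2} + r^{2}\right) + 0 = 2 r^{2} + 0 = 2 r^{2}$)
$v = 84$ ($v = 7 \left(-6 + 2 \left(-3\right)^{2}\right) = 7 \left(-6 + 2 \cdot 9\right) = 7 \left(-6 + 18\right) = 7 \cdot 12 = 84$)
$S{\left(n \right)} = 168 n$ ($S{\left(n \right)} = 84 n 2 = 168 n$)
$- S{\left(1758 \right)} = - 168 \cdot 1758 = \left(-1\right) 295344 = -295344$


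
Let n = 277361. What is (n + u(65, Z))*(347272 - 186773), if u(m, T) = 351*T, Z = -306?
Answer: 27277607545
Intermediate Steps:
(n + u(65, Z))*(347272 - 186773) = (277361 + 351*(-306))*(347272 - 186773) = (277361 - 107406)*160499 = 169955*160499 = 27277607545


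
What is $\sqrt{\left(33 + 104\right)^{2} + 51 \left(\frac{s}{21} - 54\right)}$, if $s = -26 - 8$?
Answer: $\frac{\sqrt{780689}}{7} \approx 126.22$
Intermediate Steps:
$s = -34$
$\sqrt{\left(33 + 104\right)^{2} + 51 \left(\frac{s}{21} - 54\right)} = \sqrt{\left(33 + 104\right)^{2} + 51 \left(- \frac{34}{21} - 54\right)} = \sqrt{137^{2} + 51 \left(\left(-34\right) \frac{1}{21} - 54\right)} = \sqrt{18769 + 51 \left(- \frac{34}{21} - 54\right)} = \sqrt{18769 + 51 \left(- \frac{1168}{21}\right)} = \sqrt{18769 - \frac{19856}{7}} = \sqrt{\frac{111527}{7}} = \frac{\sqrt{780689}}{7}$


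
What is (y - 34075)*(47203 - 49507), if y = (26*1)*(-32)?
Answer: 80425728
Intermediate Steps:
y = -832 (y = 26*(-32) = -832)
(y - 34075)*(47203 - 49507) = (-832 - 34075)*(47203 - 49507) = -34907*(-2304) = 80425728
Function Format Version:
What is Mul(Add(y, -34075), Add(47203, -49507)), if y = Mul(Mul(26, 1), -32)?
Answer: 80425728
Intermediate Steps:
y = -832 (y = Mul(26, -32) = -832)
Mul(Add(y, -34075), Add(47203, -49507)) = Mul(Add(-832, -34075), Add(47203, -49507)) = Mul(-34907, -2304) = 80425728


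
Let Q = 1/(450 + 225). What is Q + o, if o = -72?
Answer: -48599/675 ≈ -71.999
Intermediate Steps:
Q = 1/675 ≈ 0.0014815
Q + o = 1/675 - 72 = -48599/675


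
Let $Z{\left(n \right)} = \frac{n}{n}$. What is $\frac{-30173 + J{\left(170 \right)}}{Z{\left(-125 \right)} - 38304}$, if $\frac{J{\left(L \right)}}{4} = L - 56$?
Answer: $\frac{29717}{38303} \approx 0.77584$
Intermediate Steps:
$Z{\left(n \right)} = 1$
$J{\left(L \right)} = -224 + 4 L$ ($J{\left(L \right)} = 4 \left(L - 56\right) = 4 \left(-56 + L\right) = -224 + 4 L$)
$\frac{-30173 + J{\left(170 \right)}}{Z{\left(-125 \right)} - 38304} = \frac{-30173 + \left(-224 + 4 \cdot 170\right)}{1 - 38304} = \frac{-30173 + \left(-224 + 680\right)}{-38303} = \left(-30173 + 456\right) \left(- \frac{1}{38303}\right) = \left(-29717\right) \left(- \frac{1}{38303}\right) = \frac{29717}{38303}$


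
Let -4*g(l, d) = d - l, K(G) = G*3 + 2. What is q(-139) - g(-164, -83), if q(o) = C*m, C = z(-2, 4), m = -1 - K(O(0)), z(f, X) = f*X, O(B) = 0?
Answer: 177/4 ≈ 44.250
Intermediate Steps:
z(f, X) = X*f
K(G) = 2 + 3*G (K(G) = 3*G + 2 = 2 + 3*G)
m = -3 (m = -1 - (2 + 3*0) = -1 - (2 + 0) = -1 - 1*2 = -1 - 2 = -3)
g(l, d) = -d/4 + l/4 (g(l, d) = -(d - l)/4 = -d/4 + l/4)
C = -8 (C = 4*(-2) = -8)
q(o) = 24 (q(o) = -8*(-3) = 24)
q(-139) - g(-164, -83) = 24 - (-1/4*(-83) + (1/4)*(-164)) = 24 - (83/4 - 41) = 24 - 1*(-81/4) = 24 + 81/4 = 177/4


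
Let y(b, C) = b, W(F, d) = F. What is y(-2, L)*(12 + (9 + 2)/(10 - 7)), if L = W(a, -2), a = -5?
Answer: -94/3 ≈ -31.333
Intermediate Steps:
L = -5
y(-2, L)*(12 + (9 + 2)/(10 - 7)) = -2*(12 + (9 + 2)/(10 - 7)) = -2*(12 + 11/3) = -2*47/3 = -94/3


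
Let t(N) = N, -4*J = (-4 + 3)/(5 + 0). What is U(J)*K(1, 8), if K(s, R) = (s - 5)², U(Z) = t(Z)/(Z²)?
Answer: 320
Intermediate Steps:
J = 1/20 (J = -(-4 + 3)/(4*(5 + 0)) = -(-1)/(4*5) = -¼*(-⅕) = 1/20 ≈ 0.050000)
U(Z) = 1/Z (U(Z) = Z/(Z²) = Z/Z² = 1/Z)
K(s, R) = (-5 + s)²
U(J)*K(1, 8) = (-5 + 1)²/(1/20) = 20*(-4)² = 20*16 = 320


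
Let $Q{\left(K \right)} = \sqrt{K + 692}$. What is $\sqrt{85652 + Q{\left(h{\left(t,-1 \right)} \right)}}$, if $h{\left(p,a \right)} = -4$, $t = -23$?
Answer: $2 \sqrt{21413 + \sqrt{43}} \approx 292.71$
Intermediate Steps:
$Q{\left(K \right)} = \sqrt{692 + K}$
$\sqrt{85652 + Q{\left(h{\left(t,-1 \right)} \right)}} = \sqrt{85652 + \sqrt{692 - 4}} = \sqrt{85652 + \sqrt{688}} = \sqrt{85652 + 4 \sqrt{43}}$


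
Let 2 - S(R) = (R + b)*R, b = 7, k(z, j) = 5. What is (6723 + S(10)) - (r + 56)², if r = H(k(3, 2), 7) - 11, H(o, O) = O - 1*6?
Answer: 4439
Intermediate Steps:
H(o, O) = -6 + O (H(o, O) = O - 6 = -6 + O)
S(R) = 2 - R*(7 + R) (S(R) = 2 - (R + 7)*R = 2 - (7 + R)*R = 2 - R*(7 + R))
r = -10 (r = (-6 + 7) - 11 = 1 - 11 = -10)
(6723 + S(10)) - (r + 56)² = (6723 + (2 - 1*10² - 7*10)) - (-10 + 56)² = (6723 + (2 - 1*100 - 70)) - 1*46² = (6723 + (2 - 100 - 70)) - 1*2116 = (6723 - 168) - 2116 = 6555 - 2116 = 4439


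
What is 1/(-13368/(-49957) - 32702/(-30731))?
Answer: 1535228567/2044505822 ≈ 0.75090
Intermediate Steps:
1/(-13368/(-49957) - 32702/(-30731)) = 1/(-13368*(-1/49957) - 32702*(-1/30731)) = 1/(13368/49957 + 32702/30731) = 1/(2044505822/1535228567) = 1535228567/2044505822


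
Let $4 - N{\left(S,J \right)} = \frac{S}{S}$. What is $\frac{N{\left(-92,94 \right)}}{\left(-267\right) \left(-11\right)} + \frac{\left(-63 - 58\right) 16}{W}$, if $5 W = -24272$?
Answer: $\frac{593812}{1485143} \approx 0.39983$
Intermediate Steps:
$W = - \frac{24272}{5}$ ($W = \frac{1}{5} \left(-24272\right) = - \frac{24272}{5} \approx -4854.4$)
$N{\left(S,J \right)} = 3$ ($N{\left(S,J \right)} = 4 - \frac{S}{S} = 4 - 1 = 3$)
$\frac{N{\left(-92,94 \right)}}{\left(-267\right) \left(-11\right)} + \frac{\left(-63 - 58\right) 16}{W} = \frac{3}{\left(-267\right) \left(-11\right)} + \frac{\left(-63 - 58\right) 16}{- \frac{24272}{5}} = \frac{3}{2937} + \left(-121\right) 16 \left(- \frac{5}{24272}\right) = 3 \cdot \frac{1}{2937} - - \frac{605}{1517} = \frac{1}{979} + \frac{605}{1517} = \frac{593812}{1485143}$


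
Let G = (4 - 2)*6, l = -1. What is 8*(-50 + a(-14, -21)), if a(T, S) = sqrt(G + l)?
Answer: -400 + 8*sqrt(11) ≈ -373.47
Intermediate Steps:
G = 12 (G = 2*6 = 12)
a(T, S) = sqrt(11) (a(T, S) = sqrt(12 - 1) = sqrt(11))
8*(-50 + a(-14, -21)) = 8*(-50 + sqrt(11)) = -400 + 8*sqrt(11)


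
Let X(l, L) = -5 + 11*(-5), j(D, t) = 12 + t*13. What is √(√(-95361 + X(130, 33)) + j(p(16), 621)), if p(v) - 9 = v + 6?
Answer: √(8085 + I*√95421) ≈ 89.933 + 1.717*I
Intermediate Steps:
p(v) = 15 + v (p(v) = 9 + (v + 6) = 9 + (6 + v) = 15 + v)
j(D, t) = 12 + 13*t
X(l, L) = -60 (X(l, L) = -5 - 55 = -60)
√(√(-95361 + X(130, 33)) + j(p(16), 621)) = √(√(-95361 - 60) + (12 + 13*621)) = √(√(-95421) + (12 + 8073)) = √(I*√95421 + 8085) = √(8085 + I*√95421)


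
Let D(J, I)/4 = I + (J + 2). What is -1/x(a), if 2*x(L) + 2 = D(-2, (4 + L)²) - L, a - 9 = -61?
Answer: -1/4633 ≈ -0.00021584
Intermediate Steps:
a = -52 (a = 9 - 61 = -52)
D(J, I) = 8 + 4*I + 4*J (D(J, I) = 4*(I + (J + 2)) = 4*(I + (2 + J)) = 4*(2 + I + J) = 8 + 4*I + 4*J)
x(L) = -1 + 2*(4 + L)² - L/2 (x(L) = -1 + ((8 + 4*(4 + L)² + 4*(-2)) - L)/2 = -1 + ((8 + 4*(4 + L)² - 8) - L)/2 = -1 + (4*(4 + L)² - L)/2 = -1 + (-L + 4*(4 + L)²)/2 = -1 + (2*(4 + L)² - L/2) = -1 + 2*(4 + L)² - L/2)
-1/x(a) = -1/(-1 + 2*(4 - 52)² - ½*(-52)) = -1/(-1 + 2*(-48)² + 26) = -1/(-1 + 2*2304 + 26) = -1/(-1 + 4608 + 26) = -1/4633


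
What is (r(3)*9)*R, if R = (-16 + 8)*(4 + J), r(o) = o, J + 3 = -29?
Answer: 6048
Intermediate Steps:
J = -32 (J = -3 - 29 = -32)
R = 224 (R = (-16 + 8)*(4 - 32) = -8*(-28) = 224)
(r(3)*9)*R = (3*9)*224 = 27*224 = 6048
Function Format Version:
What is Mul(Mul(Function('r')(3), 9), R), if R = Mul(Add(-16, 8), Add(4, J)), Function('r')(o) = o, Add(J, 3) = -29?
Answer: 6048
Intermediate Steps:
J = -32 (J = Add(-3, -29) = -32)
R = 224 (R = Mul(Add(-16, 8), Add(4, -32)) = Mul(-8, -28) = 224)
Mul(Mul(Function('r')(3), 9), R) = Mul(Mul(3, 9), 224) = Mul(27, 224) = 6048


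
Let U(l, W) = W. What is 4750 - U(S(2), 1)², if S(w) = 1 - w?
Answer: 4749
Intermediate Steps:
4750 - U(S(2), 1)² = 4750 - 1*1² = 4750 - 1*1 = 4750 - 1 = 4749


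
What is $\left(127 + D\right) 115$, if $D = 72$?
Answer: $22885$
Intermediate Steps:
$\left(127 + D\right) 115 = \left(127 + 72\right) 115 = 199 \cdot 115 = 22885$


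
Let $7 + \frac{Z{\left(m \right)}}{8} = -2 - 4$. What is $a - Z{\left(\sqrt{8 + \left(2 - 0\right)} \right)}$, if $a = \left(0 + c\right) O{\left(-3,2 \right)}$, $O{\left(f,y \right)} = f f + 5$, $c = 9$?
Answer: $230$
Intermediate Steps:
$O{\left(f,y \right)} = 5 + f^{2}$ ($O{\left(f,y \right)} = f^{2} + 5 = 5 + f^{2}$)
$Z{\left(m \right)} = -104$ ($Z{\left(m \right)} = -56 + 8 \left(-2 - 4\right) = -56 + 8 \left(-6\right) = -56 - 48 = -104$)
$a = 126$ ($a = \left(0 + 9\right) \left(5 + \left(-3\right)^{2}\right) = 9 \left(5 + 9\right) = 9 \cdot 14 = 126$)
$a - Z{\left(\sqrt{8 + \left(2 - 0\right)} \right)} = 126 - -104 = 126 + 104 = 230$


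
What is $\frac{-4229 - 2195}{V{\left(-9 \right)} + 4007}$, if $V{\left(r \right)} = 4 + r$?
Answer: $- \frac{3212}{2001} \approx -1.6052$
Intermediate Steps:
$\frac{-4229 - 2195}{V{\left(-9 \right)} + 4007} = \frac{-4229 - 2195}{\left(4 - 9\right) + 4007} = - \frac{6424}{-5 + 4007} = - \frac{6424}{4002} = \left(-6424\right) \frac{1}{4002} = - \frac{3212}{2001}$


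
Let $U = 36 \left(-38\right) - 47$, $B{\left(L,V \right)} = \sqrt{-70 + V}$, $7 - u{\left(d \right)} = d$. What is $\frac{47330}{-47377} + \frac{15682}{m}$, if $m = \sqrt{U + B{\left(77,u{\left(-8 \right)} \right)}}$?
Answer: $- \frac{47330}{47377} + \frac{15682}{\sqrt{-1415 + i \sqrt{55}}} \approx 0.093465 - 416.89 i$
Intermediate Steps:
$u{\left(d \right)} = 7 - d$
$U = -1415$ ($U = -1368 - 47 = -1415$)
$m = \sqrt{-1415 + i \sqrt{55}}$ ($m = \sqrt{-1415 + \sqrt{-70 + \left(7 - -8\right)}} = \sqrt{-1415 + \sqrt{-70 + \left(7 + 8\right)}} = \sqrt{-1415 + \sqrt{-70 + 15}} = \sqrt{-1415 + \sqrt{-55}} = \sqrt{-1415 + i \sqrt{55}} \approx 0.09858 + 37.617 i$)
$\frac{47330}{-47377} + \frac{15682}{m} = \frac{47330}{-47377} + \frac{15682}{\sqrt{-1415 + i \sqrt{55}}} = 47330 \left(- \frac{1}{47377}\right) + \frac{15682}{\sqrt{-1415 + i \sqrt{55}}} = - \frac{47330}{47377} + \frac{15682}{\sqrt{-1415 + i \sqrt{55}}}$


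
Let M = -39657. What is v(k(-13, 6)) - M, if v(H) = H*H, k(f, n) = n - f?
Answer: 40018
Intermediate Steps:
v(H) = H²
v(k(-13, 6)) - M = (6 - 1*(-13))² - 1*(-39657) = (6 + 13)² + 39657 = 19² + 39657 = 361 + 39657 = 40018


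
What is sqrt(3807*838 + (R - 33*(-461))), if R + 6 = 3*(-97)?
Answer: sqrt(3205182) ≈ 1790.3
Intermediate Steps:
R = -297 (R = -6 + 3*(-97) = -6 - 291 = -297)
sqrt(3807*838 + (R - 33*(-461))) = sqrt(3807*838 + (-297 - 33*(-461))) = sqrt(3190266 + (-297 + 15213)) = sqrt(3190266 + 14916) = sqrt(3205182)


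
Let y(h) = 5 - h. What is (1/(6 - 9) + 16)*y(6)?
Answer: -47/3 ≈ -15.667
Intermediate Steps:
(1/(6 - 9) + 16)*y(6) = (1/(6 - 9) + 16)*(5 - 1*6) = (1/(-3) + 16)*(5 - 6) = (-⅓ + 16)*(-1) = (47/3)*(-1) = -47/3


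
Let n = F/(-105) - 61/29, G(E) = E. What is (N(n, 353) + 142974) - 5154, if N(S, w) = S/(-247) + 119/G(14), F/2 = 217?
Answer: 29617971791/214890 ≈ 1.3783e+5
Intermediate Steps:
F = 434 (F = 2*217 = 434)
n = -2713/435 (n = 434/(-105) - 61/29 = 434*(-1/105) - 61*1/29 = -62/15 - 61/29 = -2713/435 ≈ -6.2368)
N(S, w) = 17/2 - S/247 (N(S, w) = S/(-247) + 119/14 = S*(-1/247) + 119*(1/14) = -S/247 + 17/2 = 17/2 - S/247)
(N(n, 353) + 142974) - 5154 = ((17/2 - 1/247*(-2713/435)) + 142974) - 5154 = ((17/2 + 2713/107445) + 142974) - 5154 = (1831991/214890 + 142974) - 5154 = 30725514851/214890 - 5154 = 29617971791/214890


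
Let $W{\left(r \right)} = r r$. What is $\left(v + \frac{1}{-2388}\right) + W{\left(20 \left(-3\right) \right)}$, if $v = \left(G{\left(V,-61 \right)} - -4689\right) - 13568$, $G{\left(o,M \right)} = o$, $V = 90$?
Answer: $- \frac{12391333}{2388} \approx -5189.0$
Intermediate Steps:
$W{\left(r \right)} = r^{2}$
$v = -8789$ ($v = \left(90 - -4689\right) - 13568 = \left(90 + 4689\right) - 13568 = 4779 - 13568 = -8789$)
$\left(v + \frac{1}{-2388}\right) + W{\left(20 \left(-3\right) \right)} = \left(-8789 + \frac{1}{-2388}\right) + \left(20 \left(-3\right)\right)^{2} = \left(-8789 - \frac{1}{2388}\right) + \left(-60\right)^{2} = - \frac{20988133}{2388} + 3600 = - \frac{12391333}{2388}$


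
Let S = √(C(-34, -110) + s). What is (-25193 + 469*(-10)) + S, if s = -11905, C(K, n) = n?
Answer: -29883 + 3*I*√1335 ≈ -29883.0 + 109.61*I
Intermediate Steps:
S = 3*I*√1335 (S = √(-110 - 11905) = √(-12015) = 3*I*√1335 ≈ 109.61*I)
(-25193 + 469*(-10)) + S = (-25193 + 469*(-10)) + 3*I*√1335 = (-25193 - 4690) + 3*I*√1335 = -29883 + 3*I*√1335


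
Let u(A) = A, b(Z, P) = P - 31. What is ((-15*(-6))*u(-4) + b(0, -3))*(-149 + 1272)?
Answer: -442462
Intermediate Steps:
b(Z, P) = -31 + P
((-15*(-6))*u(-4) + b(0, -3))*(-149 + 1272) = (-15*(-6)*(-4) + (-31 - 3))*(-149 + 1272) = (90*(-4) - 34)*1123 = (-360 - 34)*1123 = -394*1123 = -442462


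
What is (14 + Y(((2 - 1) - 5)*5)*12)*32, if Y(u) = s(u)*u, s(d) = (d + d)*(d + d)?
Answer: -12287552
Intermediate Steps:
s(d) = 4*d² (s(d) = (2*d)*(2*d) = 4*d²)
Y(u) = 4*u³ (Y(u) = (4*u²)*u = 4*u³)
(14 + Y(((2 - 1) - 5)*5)*12)*32 = (14 + (4*(((2 - 1) - 5)*5)³)*12)*32 = (14 + (4*((1 - 5)*5)³)*12)*32 = (14 + (4*(-4*5)³)*12)*32 = (14 + (4*(-20)³)*12)*32 = (14 + (4*(-8000))*12)*32 = (14 - 32000*12)*32 = (14 - 384000)*32 = -383986*32 = -12287552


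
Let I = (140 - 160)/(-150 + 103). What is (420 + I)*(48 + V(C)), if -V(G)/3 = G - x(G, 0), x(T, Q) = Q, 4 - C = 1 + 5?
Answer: 1067040/47 ≈ 22703.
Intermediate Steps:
C = -2 (C = 4 - (1 + 5) = 4 - 1*6 = 4 - 6 = -2)
I = 20/47 (I = -20/(-47) = -20*(-1/47) = 20/47 ≈ 0.42553)
V(G) = -3*G (V(G) = -3*(G - 1*0) = -3*(G + 0) = -3*G)
(420 + I)*(48 + V(C)) = (420 + 20/47)*(48 - 3*(-2)) = 19760*(48 + 6)/47 = (19760/47)*54 = 1067040/47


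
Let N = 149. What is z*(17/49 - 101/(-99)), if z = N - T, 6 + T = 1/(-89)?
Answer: 91495072/431739 ≈ 211.92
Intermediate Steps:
T = -535/89 (T = -6 + 1/(-89) = -6 - 1/89 = -535/89 ≈ -6.0112)
z = 13796/89 (z = 149 - 1*(-535/89) = 149 + 535/89 = 13796/89 ≈ 155.01)
z*(17/49 - 101/(-99)) = 13796*(17/49 - 101/(-99))/89 = 13796*(17*(1/49) - 101*(-1/99))/89 = 13796*(17/49 + 101/99)/89 = (13796/89)*(6632/4851) = 91495072/431739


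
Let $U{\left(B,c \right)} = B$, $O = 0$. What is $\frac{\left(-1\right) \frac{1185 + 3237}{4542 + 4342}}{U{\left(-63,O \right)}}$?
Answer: $\frac{737}{93282} \approx 0.0079008$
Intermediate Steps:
$\frac{\left(-1\right) \frac{1185 + 3237}{4542 + 4342}}{U{\left(-63,O \right)}} = \frac{\left(-1\right) \frac{1185 + 3237}{4542 + 4342}}{-63} = - \frac{4422}{8884} \left(- \frac{1}{63}\right) = \left(-1\right) \frac{2211}{4442} \left(- \frac{1}{63}\right) = \left(- \frac{2211}{4442}\right) \left(- \frac{1}{63}\right) = \frac{737}{93282}$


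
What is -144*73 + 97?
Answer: -10415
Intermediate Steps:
-144*73 + 97 = -10512 + 97 = -10415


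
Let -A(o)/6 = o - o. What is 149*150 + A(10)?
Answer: 22350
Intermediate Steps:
A(o) = 0 (A(o) = -6*(o - o) = -6*0 = 0)
149*150 + A(10) = 149*150 + 0 = 22350 + 0 = 22350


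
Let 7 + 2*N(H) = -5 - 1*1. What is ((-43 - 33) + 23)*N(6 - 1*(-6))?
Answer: 689/2 ≈ 344.50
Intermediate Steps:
N(H) = -13/2 (N(H) = -7/2 + (-5 - 1*1)/2 = -7/2 + (-5 - 1)/2 = -7/2 + (½)*(-6) = -7/2 - 3 = -13/2)
((-43 - 33) + 23)*N(6 - 1*(-6)) = ((-43 - 33) + 23)*(-13/2) = (-76 + 23)*(-13/2) = -53*(-13/2) = 689/2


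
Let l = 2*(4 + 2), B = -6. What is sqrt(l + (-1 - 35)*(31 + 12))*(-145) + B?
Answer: -6 - 2320*I*sqrt(6) ≈ -6.0 - 5682.8*I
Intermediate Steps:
l = 12 (l = 2*6 = 12)
sqrt(l + (-1 - 35)*(31 + 12))*(-145) + B = sqrt(12 + (-1 - 35)*(31 + 12))*(-145) - 6 = sqrt(12 - 36*43)*(-145) - 6 = sqrt(12 - 1548)*(-145) - 6 = sqrt(-1536)*(-145) - 6 = (16*I*sqrt(6))*(-145) - 6 = -2320*I*sqrt(6) - 6 = -6 - 2320*I*sqrt(6)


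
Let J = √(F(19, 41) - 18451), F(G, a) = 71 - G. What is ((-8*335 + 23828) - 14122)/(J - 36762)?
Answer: -86096604/450487681 - 2342*I*√18399/450487681 ≈ -0.19112 - 0.00070518*I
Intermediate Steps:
J = I*√18399 (J = √((71 - 1*19) - 18451) = √((71 - 19) - 18451) = √(52 - 18451) = √(-18399) = I*√18399 ≈ 135.64*I)
((-8*335 + 23828) - 14122)/(J - 36762) = ((-8*335 + 23828) - 14122)/(I*√18399 - 36762) = ((-2680 + 23828) - 14122)/(-36762 + I*√18399) = (21148 - 14122)/(-36762 + I*√18399) = 7026/(-36762 + I*√18399)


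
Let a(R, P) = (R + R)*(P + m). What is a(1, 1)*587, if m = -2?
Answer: -1174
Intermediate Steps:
a(R, P) = 2*R*(-2 + P) (a(R, P) = (R + R)*(P - 2) = (2*R)*(-2 + P) = 2*R*(-2 + P))
a(1, 1)*587 = (2*1*(-2 + 1))*587 = (2*1*(-1))*587 = -2*587 = -1174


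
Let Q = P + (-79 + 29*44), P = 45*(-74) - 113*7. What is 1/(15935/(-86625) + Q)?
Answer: -17325/50661487 ≈ -0.00034198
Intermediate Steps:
P = -4121 (P = -3330 - 791 = -4121)
Q = -2924 (Q = -4121 + (-79 + 29*44) = -4121 + (-79 + 1276) = -4121 + 1197 = -2924)
1/(15935/(-86625) + Q) = 1/(15935/(-86625) - 2924) = 1/(15935*(-1/86625) - 2924) = 1/(-3187/17325 - 2924) = 1/(-50661487/17325) = -17325/50661487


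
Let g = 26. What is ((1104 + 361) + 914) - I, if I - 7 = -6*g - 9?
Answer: 2537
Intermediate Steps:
I = -158 (I = 7 + (-6*26 - 9) = 7 + (-156 - 9) = 7 - 165 = -158)
((1104 + 361) + 914) - I = ((1104 + 361) + 914) - 1*(-158) = (1465 + 914) + 158 = 2379 + 158 = 2537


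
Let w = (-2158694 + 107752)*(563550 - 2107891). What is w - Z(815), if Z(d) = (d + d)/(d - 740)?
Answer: 47510307288004/15 ≈ 3.1674e+12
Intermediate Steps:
Z(d) = 2*d/(-740 + d) (Z(d) = (2*d)/(-740 + d) = 2*d/(-740 + d))
w = 3167353819222 (w = -2050942*(-1544341) = 3167353819222)
w - Z(815) = 3167353819222 - 2*815/(-740 + 815) = 3167353819222 - 2*815/75 = 3167353819222 - 1*326/15 = 3167353819222 - 326/15 = 47510307288004/15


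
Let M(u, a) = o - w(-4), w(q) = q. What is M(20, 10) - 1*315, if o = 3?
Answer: -308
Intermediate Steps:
M(u, a) = 7 (M(u, a) = 3 - 1*(-4) = 3 + 4 = 7)
M(20, 10) - 1*315 = 7 - 1*315 = 7 - 315 = -308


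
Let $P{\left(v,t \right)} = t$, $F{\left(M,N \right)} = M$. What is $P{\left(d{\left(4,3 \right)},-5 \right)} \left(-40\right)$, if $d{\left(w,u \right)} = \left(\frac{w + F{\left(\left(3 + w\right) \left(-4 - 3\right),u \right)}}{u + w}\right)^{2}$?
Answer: $200$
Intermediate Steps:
$d{\left(w,u \right)} = \frac{\left(-21 - 6 w\right)^{2}}{\left(u + w\right)^{2}}$ ($d{\left(w,u \right)} = \left(\frac{w + \left(3 + w\right) \left(-4 - 3\right)}{u + w}\right)^{2} = \left(\frac{w + \left(3 + w\right) \left(-7\right)}{u + w}\right)^{2} = \left(\frac{w - \left(21 + 7 w\right)}{u + w}\right)^{2} = \left(\frac{-21 - 6 w}{u + w}\right)^{2} = \frac{\left(-21 - 6 w\right)^{2}}{\left(u + w\right)^{2}}$)
$P{\left(d{\left(4,3 \right)},-5 \right)} \left(-40\right) = \left(-5\right) \left(-40\right) = 200$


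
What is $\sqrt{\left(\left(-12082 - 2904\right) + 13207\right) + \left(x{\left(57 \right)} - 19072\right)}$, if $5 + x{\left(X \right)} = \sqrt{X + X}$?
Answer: $\sqrt{-20856 + \sqrt{114}} \approx 144.38 i$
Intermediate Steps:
$x{\left(X \right)} = -5 + \sqrt{2} \sqrt{X}$ ($x{\left(X \right)} = -5 + \sqrt{X + X} = -5 + \sqrt{2 X} = -5 + \sqrt{2} \sqrt{X}$)
$\sqrt{\left(\left(-12082 - 2904\right) + 13207\right) + \left(x{\left(57 \right)} - 19072\right)} = \sqrt{\left(\left(-12082 - 2904\right) + 13207\right) - \left(19077 - \sqrt{2} \sqrt{57}\right)} = \sqrt{\left(-14986 + 13207\right) - \left(19077 - \sqrt{114}\right)} = \sqrt{-1779 - \left(19077 - \sqrt{114}\right)} = \sqrt{-20856 + \sqrt{114}}$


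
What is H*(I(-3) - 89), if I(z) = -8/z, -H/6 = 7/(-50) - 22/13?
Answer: -308469/325 ≈ -949.14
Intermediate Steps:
H = 3573/325 (H = -6*(7/(-50) - 22/13) = -6*(7*(-1/50) - 22*1/13) = -6*(-7/50 - 22/13) = -6*(-1191/650) = 3573/325 ≈ 10.994)
H*(I(-3) - 89) = 3573*(-8/(-3) - 89)/325 = 3573*(-8*(-1/3) - 89)/325 = 3573*(8/3 - 89)/325 = (3573/325)*(-259/3) = -308469/325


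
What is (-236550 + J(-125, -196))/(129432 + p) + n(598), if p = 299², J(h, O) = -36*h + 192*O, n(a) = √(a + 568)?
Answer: -269682/218833 + √1166 ≈ 32.914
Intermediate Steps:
n(a) = √(568 + a)
p = 89401
(-236550 + J(-125, -196))/(129432 + p) + n(598) = (-236550 + (-36*(-125) + 192*(-196)))/(129432 + 89401) + √(568 + 598) = (-236550 + (4500 - 37632))/218833 + √1166 = (-236550 - 33132)*(1/218833) + √1166 = -269682*1/218833 + √1166 = -269682/218833 + √1166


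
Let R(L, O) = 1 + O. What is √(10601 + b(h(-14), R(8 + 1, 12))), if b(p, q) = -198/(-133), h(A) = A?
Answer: √187547423/133 ≈ 102.97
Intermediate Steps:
b(p, q) = 198/133 (b(p, q) = -198*(-1/133) = 198/133)
√(10601 + b(h(-14), R(8 + 1, 12))) = √(10601 + 198/133) = √(1410131/133) = √187547423/133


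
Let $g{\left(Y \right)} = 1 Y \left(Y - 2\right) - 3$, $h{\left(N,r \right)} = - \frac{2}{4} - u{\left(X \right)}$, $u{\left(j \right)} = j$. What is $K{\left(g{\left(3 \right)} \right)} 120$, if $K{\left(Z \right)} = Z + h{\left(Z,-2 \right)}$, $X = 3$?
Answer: $-420$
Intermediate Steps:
$h{\left(N,r \right)} = - \frac{7}{2}$ ($h{\left(N,r \right)} = - \frac{2}{4} - 3 = \left(-2\right) \frac{1}{4} - 3 = - \frac{1}{2} - 3 = - \frac{7}{2}$)
$g{\left(Y \right)} = -3 + Y \left(-2 + Y\right)$ ($g{\left(Y \right)} = 1 Y \left(-2 + Y\right) - 3 = Y \left(-2 + Y\right) - 3 = -3 + Y \left(-2 + Y\right)$)
$K{\left(Z \right)} = - \frac{7}{2} + Z$ ($K{\left(Z \right)} = Z - \frac{7}{2} = - \frac{7}{2} + Z$)
$K{\left(g{\left(3 \right)} \right)} 120 = \left(- \frac{7}{2} - \left(9 - 9\right)\right) 120 = \left(- \frac{7}{2} - 0\right) 120 = \left(- \frac{7}{2} + 0\right) 120 = \left(- \frac{7}{2}\right) 120 = -420$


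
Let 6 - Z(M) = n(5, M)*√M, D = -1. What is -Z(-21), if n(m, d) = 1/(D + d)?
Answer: -6 - I*√21/22 ≈ -6.0 - 0.2083*I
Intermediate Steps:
n(m, d) = 1/(-1 + d)
Z(M) = 6 - √M/(-1 + M)
-Z(-21) = -(-6 - √(-21) + 6*(-21))/(-1 - 21) = -(-6 - I*√21 - 126)/(-22) = -(-1)*(-6 - I*√21 - 126)/22 = -(-1)*(-132 - I*√21)/22 = -(6 + I*√21/22) = -6 - I*√21/22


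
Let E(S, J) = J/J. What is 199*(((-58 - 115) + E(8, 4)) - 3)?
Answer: -34825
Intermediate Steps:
E(S, J) = 1
199*(((-58 - 115) + E(8, 4)) - 3) = 199*(((-58 - 115) + 1) - 3) = 199*((-173 + 1) - 3) = 199*(-172 - 3) = 199*(-175) = -34825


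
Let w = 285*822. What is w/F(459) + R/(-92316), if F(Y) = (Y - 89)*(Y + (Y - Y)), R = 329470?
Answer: -21189519/9677794 ≈ -2.1895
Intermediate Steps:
w = 234270
F(Y) = Y*(-89 + Y) (F(Y) = (-89 + Y)*(Y + 0) = (-89 + Y)*Y = Y*(-89 + Y))
w/F(459) + R/(-92316) = 234270/((459*(-89 + 459))) + 329470/(-92316) = 234270/((459*370)) + 329470*(-1/92316) = 234270/169830 - 164735/46158 = 234270*(1/169830) - 164735/46158 = 2603/1887 - 164735/46158 = -21189519/9677794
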